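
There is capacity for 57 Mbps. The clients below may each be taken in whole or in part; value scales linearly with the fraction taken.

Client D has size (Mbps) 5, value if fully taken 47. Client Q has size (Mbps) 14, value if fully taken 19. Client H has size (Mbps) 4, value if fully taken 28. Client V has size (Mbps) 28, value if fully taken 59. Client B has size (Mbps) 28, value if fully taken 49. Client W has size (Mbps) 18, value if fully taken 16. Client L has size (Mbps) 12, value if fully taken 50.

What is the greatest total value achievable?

198

Best value per unit of size first: Client D 47/5≈9.4, Client H 28/4≈7, Client L 50/12≈4.17, Client V 59/28≈2.11, Client B 49/28≈1.75, Client Q 19/14≈1.36, Client W 16/18≈0.889.
All 5 Mbps of Client D fit (value 47) → 52 remain.
Client H: take in full, 4 Mbps for value 28 → 48 left.
Client L: take in full, 12 Mbps for value 50 → 36 left.
Client V: take in full, 28 Mbps for value 59 → 8 left.
Only 8 Mbps remain; take 8/28 of Client B for value 49×8/28 = 14.
Total value = 198.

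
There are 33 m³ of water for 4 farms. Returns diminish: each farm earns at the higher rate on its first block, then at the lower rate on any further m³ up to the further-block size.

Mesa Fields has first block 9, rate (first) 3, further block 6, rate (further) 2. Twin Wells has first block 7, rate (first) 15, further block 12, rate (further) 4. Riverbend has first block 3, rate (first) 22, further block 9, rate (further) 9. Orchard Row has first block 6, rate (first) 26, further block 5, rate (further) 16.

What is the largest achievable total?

Order all 8 blocks by rate: Orchard Row/tier1 26 > Riverbend/tier1 22 > Orchard Row/tier2 16 > Twin Wells/tier1 15 > Riverbend/tier2 9 > Twin Wells/tier2 4 > Mesa Fields/tier1 3 > Mesa Fields/tier2 2.
Orchard Row tier1 at 26: fill all 6 ; 27 left.
Riverbend tier1 at 22: fill all 3 ; 24 left.
Orchard Row tier2 at 16: fill all 5 ; 19 left.
Twin Wells/tier1 (15): +7 ; 12 left.
Riverbend/tier2 (9): +9 ; 3 left.
3 remain; put them into Twin Wells tier2 at 4.
Total = 26×6 + 22×3 + 16×5 + 15×7 + 9×9 + 4×3 = 500.

500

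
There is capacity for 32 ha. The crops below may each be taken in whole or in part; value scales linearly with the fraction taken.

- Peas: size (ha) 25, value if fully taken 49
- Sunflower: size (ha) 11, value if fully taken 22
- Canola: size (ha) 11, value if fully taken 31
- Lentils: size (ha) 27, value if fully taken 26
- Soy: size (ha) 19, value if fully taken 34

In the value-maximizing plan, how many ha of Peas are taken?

10

Rank by value-to-size ratio: Canola 31/11≈2.82, Sunflower 22/11≈2, Peas 49/25≈1.96, Soy 34/19≈1.79, Lentils 26/27≈0.963.
Take all of Canola (11 ha, value 31) → 21 ha left.
All 11 ha of Sunflower fit (value 22) → 10 remain.
Only 10 ha remain; take 10/25 of Peas for value 49×10/25 = 19.6.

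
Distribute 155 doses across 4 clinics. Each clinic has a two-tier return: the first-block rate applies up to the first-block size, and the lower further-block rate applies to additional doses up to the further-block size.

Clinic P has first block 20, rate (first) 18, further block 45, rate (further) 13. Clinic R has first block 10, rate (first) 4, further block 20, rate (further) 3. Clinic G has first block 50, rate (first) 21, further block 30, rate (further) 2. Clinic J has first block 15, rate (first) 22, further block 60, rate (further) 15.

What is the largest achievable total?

2770

Rank every tier by rate: Clinic J/tier1 22 > Clinic G/tier1 21 > Clinic P/tier1 18 > Clinic J/tier2 15 > Clinic P/tier2 13 > Clinic R/tier1 4 > Clinic R/tier2 3 > Clinic G/tier2 2.
Clinic J/tier1 (22): +15 — 140 left.
Fill Clinic G tier1 block (50 at 21) — 90 left.
Clinic P tier1 at 18: fill all 20 — 70 left.
Clinic J tier2 at 15: fill all 60 — 10 left.
Clinic P/tier2: +10 of 45 at 13; pool empty.
Total = 22×15 + 21×50 + 18×20 + 15×60 + 13×10 = 2770.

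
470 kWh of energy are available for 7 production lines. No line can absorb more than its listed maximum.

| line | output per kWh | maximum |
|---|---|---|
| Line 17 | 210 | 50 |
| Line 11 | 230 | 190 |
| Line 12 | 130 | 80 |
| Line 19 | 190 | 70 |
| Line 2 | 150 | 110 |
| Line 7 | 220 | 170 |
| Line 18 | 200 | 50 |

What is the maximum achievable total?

Rank by output per kWh: Line 11 230 > Line 7 220 > Line 17 210 > Line 18 200 > Line 19 190 > Line 2 150 > Line 12 130.
Line 11 takes 190 to reach its cap of 190 — 280 left.
Line 7: +170 to 170 (cap) — 110 left.
Give Line 17 50 to hit its cap of 50 — 60 left.
Give Line 18 50 to hit its cap of 50 — 10 left.
Only 10 left; Line 19 takes them to reach 10.
Total = 210×50 + 230×190 + 190×10 + 220×170 + 200×50 = 103500.

103500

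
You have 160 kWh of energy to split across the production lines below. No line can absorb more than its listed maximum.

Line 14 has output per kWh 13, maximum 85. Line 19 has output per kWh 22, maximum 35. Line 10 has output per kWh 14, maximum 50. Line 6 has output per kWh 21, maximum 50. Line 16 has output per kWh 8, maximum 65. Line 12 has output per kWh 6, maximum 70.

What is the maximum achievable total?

Rank by output per kWh: Line 19 22 > Line 6 21 > Line 10 14 > Line 14 13 > Line 16 8 > Line 12 6.
Line 19: +35 to 35 (cap) ; 125 left.
Give Line 6 50 to hit its cap of 50 ; 75 left.
Give Line 10 50 to hit its cap of 50 ; 25 left.
Only 25 left; Line 14 takes them to reach 25.
Total = 13×25 + 22×35 + 14×50 + 21×50 = 2845.

2845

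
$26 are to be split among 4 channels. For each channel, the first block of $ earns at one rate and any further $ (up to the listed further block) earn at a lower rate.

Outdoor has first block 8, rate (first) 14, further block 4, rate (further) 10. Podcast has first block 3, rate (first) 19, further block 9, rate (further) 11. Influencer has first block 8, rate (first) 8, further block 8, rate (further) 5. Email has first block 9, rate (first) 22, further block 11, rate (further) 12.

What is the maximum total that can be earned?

Rank every tier by rate: Email/tier1 22 > Podcast/tier1 19 > Outdoor/tier1 14 > Email/tier2 12 > Podcast/tier2 11 > Outdoor/tier2 10 > Influencer/tier1 8 > Influencer/tier2 5.
Email/tier1 (22): +9 ; 17 left.
Fill Podcast tier1 block (3 at 19) ; 14 left.
Fill Outdoor tier1 block (8 at 14) ; 6 left.
6 remain; put them into Email tier2 at 12.
Total = 22×9 + 19×3 + 14×8 + 12×6 = 439.

439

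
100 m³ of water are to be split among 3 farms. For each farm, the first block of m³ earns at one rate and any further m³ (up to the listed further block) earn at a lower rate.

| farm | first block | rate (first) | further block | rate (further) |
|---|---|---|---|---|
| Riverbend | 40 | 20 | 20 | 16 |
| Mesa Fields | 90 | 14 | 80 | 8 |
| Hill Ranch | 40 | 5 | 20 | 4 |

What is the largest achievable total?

Rank every tier by rate: Riverbend/T1 20 > Riverbend/T2 16 > Mesa Fields/T1 14 > Mesa Fields/T2 8 > Hill Ranch/T1 5 > Hill Ranch/T2 4.
Riverbend T1 at 20: fill all 40 ; 60 left.
Fill Riverbend T2 block (20 at 16) ; 40 left.
Mesa Fields T1 at 14: only 40 left, fill 40.
Total = 20×40 + 16×20 + 14×40 = 1680.

1680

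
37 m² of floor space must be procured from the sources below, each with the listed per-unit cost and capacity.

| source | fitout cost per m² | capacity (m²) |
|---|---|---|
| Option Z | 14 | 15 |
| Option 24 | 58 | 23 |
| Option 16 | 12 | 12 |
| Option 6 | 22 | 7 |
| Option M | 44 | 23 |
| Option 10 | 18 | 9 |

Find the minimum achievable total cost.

Cheapest first:
Option 16 at 12: take all 12 m² → 25 still needed.
Option Z (14): use full 15 → 10 m² to go.
Take 9 from Option 10 at 18 → need 1 more.
Option 6 (22): take the remaining 1 → done.
Option M, Option 24: unused.
Cost = 12×12 + 15×14 + 9×18 + 1×22 = 538.

538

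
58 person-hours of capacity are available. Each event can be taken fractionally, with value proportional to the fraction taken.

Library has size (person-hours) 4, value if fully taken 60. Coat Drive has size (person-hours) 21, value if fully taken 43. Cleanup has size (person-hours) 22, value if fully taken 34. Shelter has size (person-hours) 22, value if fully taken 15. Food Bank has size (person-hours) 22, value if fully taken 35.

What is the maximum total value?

Best value per unit of size first: Library 60/4≈15, Coat Drive 43/21≈2.05, Food Bank 35/22≈1.59, Cleanup 34/22≈1.55, Shelter 15/22≈0.682.
Library: take in full, 4 person-hours for value 60 — 54 left.
All 21 person-hours of Coat Drive fit (value 43) — 33 remain.
Food Bank: take in full, 22 person-hours for value 35 — 11 left.
11 person-hours left: a 11/22 share of Cleanup gives 34×11/22 = 17.
Total value = 155.

155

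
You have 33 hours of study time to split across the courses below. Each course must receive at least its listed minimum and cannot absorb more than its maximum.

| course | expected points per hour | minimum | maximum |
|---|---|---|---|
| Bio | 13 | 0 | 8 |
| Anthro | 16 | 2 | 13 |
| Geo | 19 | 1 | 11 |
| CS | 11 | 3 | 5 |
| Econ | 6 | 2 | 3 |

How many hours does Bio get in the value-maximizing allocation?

4

Meeting every minimum uses 0+2+1+3+2 = 8 hours, leaving 25.
Highest expected points per hour first: Geo 19 > Anthro 16 > Bio 13 > CS 11 > Econ 6.
Give Geo 10 more to hit its cap of 11 → 15 left.
Give Anthro 11 more to hit its cap of 13 → 4 left.
Bio: +4 (room for 8) → 4. Pool exhausted.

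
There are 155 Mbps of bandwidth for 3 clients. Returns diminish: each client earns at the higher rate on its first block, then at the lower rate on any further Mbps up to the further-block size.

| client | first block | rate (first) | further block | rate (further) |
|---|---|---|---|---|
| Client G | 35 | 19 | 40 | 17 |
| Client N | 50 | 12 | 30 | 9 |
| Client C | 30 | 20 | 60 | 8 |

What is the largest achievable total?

Order all 6 blocks by rate: Client C/T1 20 > Client G/T1 19 > Client G/T2 17 > Client N/T1 12 > Client N/T2 9 > Client C/T2 8.
Client C/T1 (20): +30 ; 125 left.
Client G/T1 (19): +35 ; 90 left.
Client G T2 at 17: fill all 40 ; 50 left.
Fill Client N T1 block (50 at 12) ; 0 left.
Total = 20×30 + 19×35 + 17×40 + 12×50 = 2545.

2545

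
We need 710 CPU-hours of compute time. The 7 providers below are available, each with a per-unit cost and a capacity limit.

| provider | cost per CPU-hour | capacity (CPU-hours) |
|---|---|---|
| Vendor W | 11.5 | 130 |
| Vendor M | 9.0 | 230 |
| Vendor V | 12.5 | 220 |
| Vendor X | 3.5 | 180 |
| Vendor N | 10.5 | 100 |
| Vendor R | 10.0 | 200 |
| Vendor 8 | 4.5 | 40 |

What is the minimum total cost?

5510

Fill from the cheapest provider first.
Take 180 from Vendor X at 3.5 — need 530 more.
Take 40 from Vendor 8 at 4.5 — need 490 more.
Vendor M (9.0): use full 230 — 260 CPU-hours to go.
Take 200 from Vendor R at 10.0 — need 60 more.
Vendor N at 10.5: take 60 of its 100 — requirement met.
Vendor W, Vendor V: unused.
Cost = 180×3.5 + 40×4.5 + 230×9.0 + 200×10.0 + 60×10.5 = 5510.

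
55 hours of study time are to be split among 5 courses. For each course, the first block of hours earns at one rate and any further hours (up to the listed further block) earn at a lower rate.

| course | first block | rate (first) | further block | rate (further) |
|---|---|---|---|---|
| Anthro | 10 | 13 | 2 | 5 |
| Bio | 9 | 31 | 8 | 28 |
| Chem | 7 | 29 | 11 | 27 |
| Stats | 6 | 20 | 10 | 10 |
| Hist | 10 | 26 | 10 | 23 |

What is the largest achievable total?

Rank every tier by rate: Bio/T1 31 > Chem/T1 29 > Bio/T2 28 > Chem/T2 27 > Hist/T1 26 > Hist/T2 23 > Stats/T1 20 > Anthro/T1 13 > Stats/T2 10 > Anthro/T2 5.
Bio T1 at 31: fill all 9 — 46 left.
Chem/T1 (29): +7 — 39 left.
Bio T2 at 28: fill all 8 — 31 left.
Fill Chem T2 block (11 at 27) — 20 left.
Hist/T1 (26): +10 — 10 left.
Hist/T2 (23): +10 — 0 left.
Total = 31×9 + 29×7 + 28×8 + 27×11 + 26×10 + 23×10 = 1493.

1493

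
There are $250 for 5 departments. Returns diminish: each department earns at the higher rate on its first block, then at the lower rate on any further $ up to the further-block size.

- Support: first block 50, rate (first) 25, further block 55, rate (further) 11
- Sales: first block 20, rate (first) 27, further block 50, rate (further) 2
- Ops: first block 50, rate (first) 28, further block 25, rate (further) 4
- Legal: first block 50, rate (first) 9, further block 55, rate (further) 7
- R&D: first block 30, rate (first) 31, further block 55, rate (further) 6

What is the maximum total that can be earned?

Order all 10 blocks by rate: R&D/first 31 > Ops/first 28 > Sales/first 27 > Support/first 25 > Support/second 11 > Legal/first 9 > Legal/second 7 > R&D/second 6 > Ops/second 4 > Sales/second 2.
R&D/first (31): +30 — 220 left.
Ops first at 28: fill all 50 — 170 left.
Sales/first (27): +20 — 150 left.
Support first at 25: fill all 50 — 100 left.
Support second at 11: fill all 55 — 45 left.
Legal first at 9: only 45 left, fill 45.
Total = 31×30 + 28×50 + 27×20 + 25×50 + 11×55 + 9×45 = 5130.

5130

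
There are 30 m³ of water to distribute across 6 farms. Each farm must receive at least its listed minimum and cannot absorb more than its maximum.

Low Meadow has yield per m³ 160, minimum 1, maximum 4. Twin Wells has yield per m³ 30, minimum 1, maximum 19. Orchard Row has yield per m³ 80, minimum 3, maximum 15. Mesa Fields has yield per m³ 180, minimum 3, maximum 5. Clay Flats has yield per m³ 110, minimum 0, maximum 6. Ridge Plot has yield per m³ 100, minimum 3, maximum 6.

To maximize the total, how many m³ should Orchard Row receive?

Meeting every minimum uses 1+1+3+3+0+3 = 11 m³, leaving 19.
Order the farms by yield per m³: Mesa Fields 180 > Low Meadow 160 > Clay Flats 110 > Ridge Plot 100 > Orchard Row 80 > Twin Wells 30.
Give Mesa Fields 2 more to hit its cap of 5 ; 17 left.
Give Low Meadow 3 more to hit its cap of 4 ; 14 left.
Clay Flats takes 6 more to reach its cap of 6 ; 8 left.
Ridge Plot takes 3 more to reach its cap of 6 ; 5 left.
Orchard Row has room for 12 more but only 5 remain, so it gets 8.

8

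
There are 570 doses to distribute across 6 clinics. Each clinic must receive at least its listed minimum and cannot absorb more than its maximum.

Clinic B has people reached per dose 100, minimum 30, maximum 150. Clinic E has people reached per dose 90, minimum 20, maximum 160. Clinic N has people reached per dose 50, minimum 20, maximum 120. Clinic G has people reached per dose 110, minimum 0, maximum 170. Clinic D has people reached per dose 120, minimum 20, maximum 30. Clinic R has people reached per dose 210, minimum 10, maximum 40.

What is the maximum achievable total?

Meeting every minimum uses 30+20+20+0+20+10 = 100 doses, leaving 470.
Rank by people reached per dose: Clinic R 210 > Clinic D 120 > Clinic G 110 > Clinic B 100 > Clinic E 90 > Clinic N 50.
Clinic R: +30 to 40 (cap) → 440 left.
Give Clinic D 10 more to hit its cap of 30 → 430 left.
Give Clinic G 170 more to hit its cap of 170 → 260 left.
Clinic B: +120 to 150 (cap) → 140 left.
Give Clinic E 140 more to hit its cap of 160 → 0 left.
Total = 100×150 + 90×160 + 50×20 + 110×170 + 120×30 + 210×40 = 61100.

61100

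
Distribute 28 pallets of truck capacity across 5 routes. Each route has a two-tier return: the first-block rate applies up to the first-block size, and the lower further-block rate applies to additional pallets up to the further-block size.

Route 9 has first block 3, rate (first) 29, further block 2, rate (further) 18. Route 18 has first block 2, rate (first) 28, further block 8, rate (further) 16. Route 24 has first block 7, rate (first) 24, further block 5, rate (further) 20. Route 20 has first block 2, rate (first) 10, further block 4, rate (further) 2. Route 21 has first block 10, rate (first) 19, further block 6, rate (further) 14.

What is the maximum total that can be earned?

Order all 10 blocks by rate: Route 9/first 29 > Route 18/first 28 > Route 24/first 24 > Route 24/second 20 > Route 21/first 19 > Route 9/second 18 > Route 18/second 16 > Route 21/second 14 > Route 20/first 10 > Route 20/second 2.
Route 9 first at 29: fill all 3 — 25 left.
Fill Route 18 first block (2 at 28) — 23 left.
Route 24/first (24): +7 — 16 left.
Route 24/second (20): +5 — 11 left.
Route 21 first at 19: fill all 10 — 1 left.
Route 9 second at 18: only 1 left, fill 1.
Total = 29×3 + 28×2 + 24×7 + 20×5 + 19×10 + 18×1 = 619.

619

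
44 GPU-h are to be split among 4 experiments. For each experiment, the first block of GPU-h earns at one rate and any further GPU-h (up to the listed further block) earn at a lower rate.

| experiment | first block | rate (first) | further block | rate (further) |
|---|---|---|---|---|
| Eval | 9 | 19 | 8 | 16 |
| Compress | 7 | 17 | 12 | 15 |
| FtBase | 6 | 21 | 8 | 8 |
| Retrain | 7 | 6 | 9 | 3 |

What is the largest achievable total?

Order all 8 blocks by rate: FtBase/tier1 21 > Eval/tier1 19 > Compress/tier1 17 > Eval/tier2 16 > Compress/tier2 15 > FtBase/tier2 8 > Retrain/tier1 6 > Retrain/tier2 3.
FtBase/tier1 (21): +6 — 38 left.
Fill Eval tier1 block (9 at 19) — 29 left.
Fill Compress tier1 block (7 at 17) — 22 left.
Fill Eval tier2 block (8 at 16) — 14 left.
Compress tier2 at 15: fill all 12 — 2 left.
FtBase/tier2: +2 of 8 at 8; pool empty.
Total = 21×6 + 19×9 + 17×7 + 16×8 + 15×12 + 8×2 = 740.

740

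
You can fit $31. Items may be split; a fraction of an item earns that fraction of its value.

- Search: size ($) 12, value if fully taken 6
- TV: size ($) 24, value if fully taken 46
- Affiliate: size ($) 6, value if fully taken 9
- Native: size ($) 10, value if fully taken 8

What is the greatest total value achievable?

55.8

Rank by value-to-size ratio: TV 46/24≈1.92, Affiliate 9/6≈1.5, Native 8/10≈0.8, Search 6/12≈0.5.
All 24 $ of TV fit (value 46) — 7 remain.
Affiliate: take in full, 6 $ for value 9 — 1 left.
Fill the last 1 $ with part of Native: 1/10 of it earns 0.8.
Total value = 55.8.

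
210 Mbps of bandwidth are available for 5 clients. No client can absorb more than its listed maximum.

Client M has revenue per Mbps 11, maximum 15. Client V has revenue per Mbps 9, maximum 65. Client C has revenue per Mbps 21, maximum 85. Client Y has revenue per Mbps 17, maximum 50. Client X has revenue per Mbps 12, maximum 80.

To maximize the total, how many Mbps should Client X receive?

Order the clients by revenue per Mbps: Client C 21 > Client Y 17 > Client X 12 > Client M 11 > Client V 9.
Client C takes 85 to reach its cap of 85 — 125 left.
Client Y: +50 to 50 (cap) — 75 left.
Client X has room for 80 but only 75 remain, so it gets 75.

75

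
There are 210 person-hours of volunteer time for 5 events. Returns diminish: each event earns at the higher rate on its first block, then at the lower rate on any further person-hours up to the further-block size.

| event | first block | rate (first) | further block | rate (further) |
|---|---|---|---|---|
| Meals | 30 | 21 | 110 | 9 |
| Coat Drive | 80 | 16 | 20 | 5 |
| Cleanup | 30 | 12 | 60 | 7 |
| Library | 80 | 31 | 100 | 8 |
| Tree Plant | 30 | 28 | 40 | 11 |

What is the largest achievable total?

Rank every tier by rate: Library/T1 31 > Tree Plant/T1 28 > Meals/T1 21 > Coat Drive/T1 16 > Cleanup/T1 12 > Tree Plant/T2 11 > Meals/T2 9 > Library/T2 8 > Cleanup/T2 7 > Coat Drive/T2 5.
Library/T1 (31): +80 — 130 left.
Tree Plant T1 at 28: fill all 30 — 100 left.
Fill Meals T1 block (30 at 21) — 70 left.
70 remain; put them into Coat Drive T1 at 16.
Total = 31×80 + 28×30 + 21×30 + 16×70 = 5070.

5070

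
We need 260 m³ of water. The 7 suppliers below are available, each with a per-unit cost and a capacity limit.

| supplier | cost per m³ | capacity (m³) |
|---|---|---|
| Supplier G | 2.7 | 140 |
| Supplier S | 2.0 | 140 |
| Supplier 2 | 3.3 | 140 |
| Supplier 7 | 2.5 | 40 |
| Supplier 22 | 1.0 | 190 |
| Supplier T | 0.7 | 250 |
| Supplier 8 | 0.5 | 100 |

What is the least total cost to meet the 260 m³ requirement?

162

Use suppliers in increasing cost order.
Supplier 8 (0.5): use full 100 → 160 m³ to go.
Supplier T at 0.7: take 160 of its 250 → requirement met.
Supplier 22, Supplier S, Supplier 7, Supplier G, Supplier 2: unused.
Cost = 100×0.5 + 160×0.7 = 162.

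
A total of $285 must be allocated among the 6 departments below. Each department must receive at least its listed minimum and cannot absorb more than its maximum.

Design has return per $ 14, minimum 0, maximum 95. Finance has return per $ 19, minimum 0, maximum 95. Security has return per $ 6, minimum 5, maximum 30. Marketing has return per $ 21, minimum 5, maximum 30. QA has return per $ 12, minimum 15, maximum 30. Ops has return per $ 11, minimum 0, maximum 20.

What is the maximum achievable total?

Meeting every minimum uses 0+0+5+5+15+0 = 25 $, leaving 260.
Rank by return per $: Marketing 21 > Finance 19 > Design 14 > QA 12 > Ops 11 > Security 6.
Marketing takes 25 more to reach its cap of 30 ; 235 left.
Give Finance 95 more to hit its cap of 95 ; 140 left.
Give Design 95 more to hit its cap of 95 ; 45 left.
Give QA 15 more to hit its cap of 30 ; 30 left.
Ops takes 20 more to reach its cap of 20 ; 10 left.
Only 10 left; Security takes them to reach 15.
Total = 14×95 + 19×95 + 6×15 + 21×30 + 12×30 + 11×20 = 4435.

4435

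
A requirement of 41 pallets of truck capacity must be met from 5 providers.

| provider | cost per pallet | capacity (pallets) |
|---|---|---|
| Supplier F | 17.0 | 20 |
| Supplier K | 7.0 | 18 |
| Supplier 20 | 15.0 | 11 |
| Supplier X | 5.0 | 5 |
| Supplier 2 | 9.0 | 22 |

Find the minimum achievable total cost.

Cheapest first:
Supplier X (5.0): use full 5 ; 36 pallets to go.
Supplier K at 7.0: take all 18 pallets ; 18 still needed.
Take 18 from Supplier 2 at 9.0 to finish.
Supplier 20, Supplier F: unused.
Cost = 5×5.0 + 18×7.0 + 18×9.0 = 313.

313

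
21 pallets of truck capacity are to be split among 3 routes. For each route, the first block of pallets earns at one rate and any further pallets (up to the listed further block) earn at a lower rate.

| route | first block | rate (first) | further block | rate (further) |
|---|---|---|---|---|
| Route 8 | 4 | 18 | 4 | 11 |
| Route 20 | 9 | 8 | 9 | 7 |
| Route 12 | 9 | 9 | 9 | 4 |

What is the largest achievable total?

Treat each block as its own option and order by rate: Route 8/tier1 18 > Route 8/tier2 11 > Route 12/tier1 9 > Route 20/tier1 8 > Route 20/tier2 7 > Route 12/tier2 4.
Route 8/tier1 (18): +4 — 17 left.
Fill Route 8 tier2 block (4 at 11) — 13 left.
Route 12/tier1 (9): +9 — 4 left.
Route 20 tier1 at 8: only 4 left, fill 4.
Total = 18×4 + 11×4 + 9×9 + 8×4 = 229.

229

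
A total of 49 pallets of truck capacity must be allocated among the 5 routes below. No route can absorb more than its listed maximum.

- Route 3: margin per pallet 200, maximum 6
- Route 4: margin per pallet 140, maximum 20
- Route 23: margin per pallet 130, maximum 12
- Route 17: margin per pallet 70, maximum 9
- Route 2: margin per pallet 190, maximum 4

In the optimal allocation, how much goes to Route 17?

Order the routes by margin per pallet: Route 3 200 > Route 2 190 > Route 4 140 > Route 23 130 > Route 17 70.
Route 3 takes 6 to reach its cap of 6 → 43 left.
Route 2: +4 to 4 (cap) → 39 left.
Give Route 4 20 to hit its cap of 20 → 19 left.
Route 23 takes 12 to reach its cap of 12 → 7 left.
Only 7 left; Route 17 takes them to reach 7.

7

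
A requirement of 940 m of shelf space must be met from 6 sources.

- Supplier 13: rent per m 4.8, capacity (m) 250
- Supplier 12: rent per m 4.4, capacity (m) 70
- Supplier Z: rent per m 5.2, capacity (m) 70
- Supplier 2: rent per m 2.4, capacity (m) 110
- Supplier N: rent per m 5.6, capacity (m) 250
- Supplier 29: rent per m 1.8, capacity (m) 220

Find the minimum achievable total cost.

Cheapest first:
Supplier 29 at 1.8: take all 220 m → 720 still needed.
Supplier 2 at 2.4: take all 110 m → 610 still needed.
Supplier 12 at 4.4: take all 70 m → 540 still needed.
Take 250 from Supplier 13 at 4.8 → need 290 more.
Supplier Z at 5.2: take all 70 m → 220 still needed.
Supplier N (5.6): take the remaining 220 → done.
Cost = 220×1.8 + 110×2.4 + 70×4.4 + 250×4.8 + 70×5.2 + 220×5.6 = 3764.

3764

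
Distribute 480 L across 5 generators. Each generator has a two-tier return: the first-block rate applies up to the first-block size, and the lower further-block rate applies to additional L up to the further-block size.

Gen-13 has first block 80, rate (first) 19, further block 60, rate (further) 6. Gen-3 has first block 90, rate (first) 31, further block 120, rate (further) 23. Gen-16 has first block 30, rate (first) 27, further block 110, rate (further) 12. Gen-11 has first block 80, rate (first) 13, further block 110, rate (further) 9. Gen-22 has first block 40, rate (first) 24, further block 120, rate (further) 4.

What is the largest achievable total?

10360

Rank every tier by rate: Gen-3/tier1 31 > Gen-16/tier1 27 > Gen-22/tier1 24 > Gen-3/tier2 23 > Gen-13/tier1 19 > Gen-11/tier1 13 > Gen-16/tier2 12 > Gen-11/tier2 9 > Gen-13/tier2 6 > Gen-22/tier2 4.
Gen-3/tier1 (31): +90 — 390 left.
Gen-16/tier1 (27): +30 — 360 left.
Gen-22 tier1 at 24: fill all 40 — 320 left.
Gen-3/tier2 (23): +120 — 200 left.
Gen-13 tier1 at 19: fill all 80 — 120 left.
Fill Gen-11 tier1 block (80 at 13) — 40 left.
40 remain; put them into Gen-16 tier2 at 12.
Total = 31×90 + 27×30 + 24×40 + 23×120 + 19×80 + 13×80 + 12×40 = 10360.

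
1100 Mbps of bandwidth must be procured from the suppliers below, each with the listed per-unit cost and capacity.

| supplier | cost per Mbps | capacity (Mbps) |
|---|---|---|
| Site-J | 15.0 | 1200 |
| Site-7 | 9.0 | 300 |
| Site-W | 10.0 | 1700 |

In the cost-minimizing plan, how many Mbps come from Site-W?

Use suppliers in increasing cost order.
Site-7 at 9.0: take all 300 Mbps — 800 still needed.
Site-W at 10.0: take 800 of its 1700 — requirement met.
Site-J: unused.

800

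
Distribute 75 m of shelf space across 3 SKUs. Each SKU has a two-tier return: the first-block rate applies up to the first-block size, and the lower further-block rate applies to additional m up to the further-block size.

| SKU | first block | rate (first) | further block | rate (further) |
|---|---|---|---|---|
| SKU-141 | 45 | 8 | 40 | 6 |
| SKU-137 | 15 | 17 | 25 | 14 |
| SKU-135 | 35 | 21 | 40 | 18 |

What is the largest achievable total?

Order all 6 blocks by rate: SKU-135/tier1 21 > SKU-135/tier2 18 > SKU-137/tier1 17 > SKU-137/tier2 14 > SKU-141/tier1 8 > SKU-141/tier2 6.
Fill SKU-135 tier1 block (35 at 21) → 40 left.
SKU-135 tier2 at 18: fill all 40 → 0 left.
Total = 21×35 + 18×40 = 1455.

1455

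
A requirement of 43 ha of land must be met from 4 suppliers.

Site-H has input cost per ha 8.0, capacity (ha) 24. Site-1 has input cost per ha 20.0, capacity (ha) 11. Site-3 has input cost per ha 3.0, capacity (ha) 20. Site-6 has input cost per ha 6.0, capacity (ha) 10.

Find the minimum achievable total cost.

224

Fill from the cheapest supplier first.
Site-3 at 3.0: take all 20 ha → 23 still needed.
Site-6 (6.0): use full 10 → 13 ha to go.
Site-H (8.0): take the remaining 13 → done.
Site-1: unused.
Cost = 20×3.0 + 10×6.0 + 13×8.0 = 224.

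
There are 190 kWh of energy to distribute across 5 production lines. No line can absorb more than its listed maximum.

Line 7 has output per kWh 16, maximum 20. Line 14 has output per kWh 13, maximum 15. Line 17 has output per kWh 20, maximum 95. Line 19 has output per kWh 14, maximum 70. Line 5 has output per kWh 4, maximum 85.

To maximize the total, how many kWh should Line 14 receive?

Rank by output per kWh: Line 17 20 > Line 7 16 > Line 19 14 > Line 14 13 > Line 5 4.
Line 17: +95 to 95 (cap) — 95 left.
Give Line 7 20 to hit its cap of 20 — 75 left.
Give Line 19 70 to hit its cap of 70 — 5 left.
Line 14 has room for 15 but only 5 remain, so it gets 5.

5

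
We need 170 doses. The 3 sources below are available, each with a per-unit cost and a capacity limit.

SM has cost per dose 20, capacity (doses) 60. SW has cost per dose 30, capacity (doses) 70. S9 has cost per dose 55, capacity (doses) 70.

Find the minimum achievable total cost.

Use sources in increasing cost order.
Take 60 from SM at 20 ; need 110 more.
SW (30): use full 70 ; 40 doses to go.
S9 at 55: take 40 of its 70 ; requirement met.
Cost = 60×20 + 70×30 + 40×55 = 5500.

5500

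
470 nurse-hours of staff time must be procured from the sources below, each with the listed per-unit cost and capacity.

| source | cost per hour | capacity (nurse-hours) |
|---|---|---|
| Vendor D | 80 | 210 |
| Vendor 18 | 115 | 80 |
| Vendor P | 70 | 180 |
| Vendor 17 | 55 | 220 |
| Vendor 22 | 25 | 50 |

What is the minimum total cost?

27550

Cheapest first:
Vendor 22 at 25: take all 50 nurse-hours → 420 still needed.
Take 220 from Vendor 17 at 55 → need 200 more.
Take 180 from Vendor P at 70 → need 20 more.
Vendor D at 80: take 20 of its 210 → requirement met.
Vendor 18: unused.
Cost = 50×25 + 220×55 + 180×70 + 20×80 = 27550.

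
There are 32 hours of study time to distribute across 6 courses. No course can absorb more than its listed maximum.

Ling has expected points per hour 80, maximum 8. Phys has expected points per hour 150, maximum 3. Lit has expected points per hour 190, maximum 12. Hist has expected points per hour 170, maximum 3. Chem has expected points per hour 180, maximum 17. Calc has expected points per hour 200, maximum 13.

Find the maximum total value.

Highest expected points per hour first: Calc 200 > Lit 190 > Chem 180 > Hist 170 > Phys 150 > Ling 80.
Calc: +13 to 13 (cap) → 19 left.
Lit: +12 to 12 (cap) → 7 left.
Only 7 left; Chem takes them to reach 7.
Total = 190×12 + 180×7 + 200×13 = 6140.

6140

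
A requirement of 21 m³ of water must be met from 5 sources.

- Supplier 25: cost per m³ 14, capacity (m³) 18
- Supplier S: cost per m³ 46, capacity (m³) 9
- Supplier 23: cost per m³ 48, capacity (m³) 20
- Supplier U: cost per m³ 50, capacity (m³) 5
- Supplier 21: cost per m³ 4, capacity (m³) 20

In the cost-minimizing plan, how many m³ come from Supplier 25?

1

Use sources in increasing cost order.
Take 20 from Supplier 21 at 4 — need 1 more.
Take 1 from Supplier 25 at 14 to finish.
Supplier S, Supplier 23, Supplier U: unused.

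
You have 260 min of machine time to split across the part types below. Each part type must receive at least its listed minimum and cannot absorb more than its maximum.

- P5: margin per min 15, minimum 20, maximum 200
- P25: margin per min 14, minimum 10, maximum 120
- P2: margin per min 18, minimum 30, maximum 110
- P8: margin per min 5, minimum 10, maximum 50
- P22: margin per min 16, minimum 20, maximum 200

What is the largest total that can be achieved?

4230

Meeting every minimum uses 20+10+30+10+20 = 90 min, leaving 170.
Order the part types by margin per min: P2 18 > P22 16 > P5 15 > P25 14 > P8 5.
P2: +80 to 110 (cap) — 90 left.
P22: +90 (room for 180) → 110. Pool exhausted.
Total = 15×20 + 14×10 + 18×110 + 5×10 + 16×110 = 4230.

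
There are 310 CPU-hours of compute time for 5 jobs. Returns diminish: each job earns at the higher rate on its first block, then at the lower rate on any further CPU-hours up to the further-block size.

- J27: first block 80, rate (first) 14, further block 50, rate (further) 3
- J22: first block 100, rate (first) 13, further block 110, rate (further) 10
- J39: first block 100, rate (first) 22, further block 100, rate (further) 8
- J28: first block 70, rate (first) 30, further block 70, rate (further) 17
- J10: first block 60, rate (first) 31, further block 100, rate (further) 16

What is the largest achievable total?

7510

Rank every tier by rate: J10/first 31 > J28/first 30 > J39/first 22 > J28/second 17 > J10/second 16 > J27/first 14 > J22/first 13 > J22/second 10 > J39/second 8 > J27/second 3.
J10/first (31): +60 → 250 left.
J28/first (30): +70 → 180 left.
J39 first at 22: fill all 100 → 80 left.
Fill J28 second block (70 at 17) → 10 left.
J10 second at 16: only 10 left, fill 10.
Total = 31×60 + 30×70 + 22×100 + 17×70 + 16×10 = 7510.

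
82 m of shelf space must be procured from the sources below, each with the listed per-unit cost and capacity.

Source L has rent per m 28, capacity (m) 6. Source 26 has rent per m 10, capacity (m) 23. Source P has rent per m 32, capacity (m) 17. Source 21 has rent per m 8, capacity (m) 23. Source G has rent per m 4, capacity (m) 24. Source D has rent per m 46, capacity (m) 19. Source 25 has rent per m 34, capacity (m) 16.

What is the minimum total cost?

Fill from the cheapest source first.
Source G at 4: take all 24 m ; 58 still needed.
Source 21 (8): use full 23 ; 35 m to go.
Source 26 (10): use full 23 ; 12 m to go.
Take 6 from Source L at 28 ; need 6 more.
Take 6 from Source P at 32 to finish.
Source 25, Source D: unused.
Cost = 24×4 + 23×8 + 23×10 + 6×28 + 6×32 = 870.

870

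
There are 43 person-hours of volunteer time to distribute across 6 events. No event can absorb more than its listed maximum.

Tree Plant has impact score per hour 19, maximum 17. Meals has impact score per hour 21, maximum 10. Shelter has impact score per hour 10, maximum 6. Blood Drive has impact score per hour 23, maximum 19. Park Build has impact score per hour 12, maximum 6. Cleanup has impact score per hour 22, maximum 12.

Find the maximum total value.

949

Rank by impact score per hour: Blood Drive 23 > Cleanup 22 > Meals 21 > Tree Plant 19 > Park Build 12 > Shelter 10.
Blood Drive: +19 to 19 (cap) → 24 left.
Give Cleanup 12 to hit its cap of 12 → 12 left.
Meals: +10 to 10 (cap) → 2 left.
Tree Plant has room for 17 but only 2 remain, so it gets 2.
Total = 19×2 + 21×10 + 23×19 + 22×12 = 949.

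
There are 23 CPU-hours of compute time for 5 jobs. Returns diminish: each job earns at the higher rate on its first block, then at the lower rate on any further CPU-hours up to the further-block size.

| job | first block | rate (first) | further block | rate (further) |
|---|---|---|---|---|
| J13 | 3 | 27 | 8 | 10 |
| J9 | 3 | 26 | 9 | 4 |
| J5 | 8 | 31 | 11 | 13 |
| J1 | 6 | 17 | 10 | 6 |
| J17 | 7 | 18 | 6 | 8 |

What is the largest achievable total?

Rank every tier by rate: J5/tier1 31 > J13/tier1 27 > J9/tier1 26 > J17/tier1 18 > J1/tier1 17 > J5/tier2 13 > J13/tier2 10 > J17/tier2 8 > J1/tier2 6 > J9/tier2 4.
J5 tier1 at 31: fill all 8 ; 15 left.
J13/tier1 (27): +3 ; 12 left.
J9 tier1 at 26: fill all 3 ; 9 left.
J17 tier1 at 18: fill all 7 ; 2 left.
2 remain; put them into J1 tier1 at 17.
Total = 31×8 + 27×3 + 26×3 + 18×7 + 17×2 = 567.

567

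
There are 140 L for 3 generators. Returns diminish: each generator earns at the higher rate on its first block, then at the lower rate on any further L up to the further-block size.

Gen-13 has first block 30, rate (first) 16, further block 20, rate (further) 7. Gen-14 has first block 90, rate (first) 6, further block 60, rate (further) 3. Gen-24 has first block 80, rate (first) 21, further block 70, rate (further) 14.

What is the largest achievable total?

2580

Rank every tier by rate: Gen-24/tier1 21 > Gen-13/tier1 16 > Gen-24/tier2 14 > Gen-13/tier2 7 > Gen-14/tier1 6 > Gen-14/tier2 3.
Fill Gen-24 tier1 block (80 at 21) ; 60 left.
Gen-13 tier1 at 16: fill all 30 ; 30 left.
30 remain; put them into Gen-24 tier2 at 14.
Total = 21×80 + 16×30 + 14×30 = 2580.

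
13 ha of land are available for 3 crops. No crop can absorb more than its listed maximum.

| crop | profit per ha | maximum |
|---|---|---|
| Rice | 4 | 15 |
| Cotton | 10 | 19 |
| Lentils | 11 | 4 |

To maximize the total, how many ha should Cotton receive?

Rank by profit per ha: Lentils 11 > Cotton 10 > Rice 4.
Give Lentils 4 to hit its cap of 4 ; 9 left.
Cotton has room for 19 but only 9 remain, so it gets 9.

9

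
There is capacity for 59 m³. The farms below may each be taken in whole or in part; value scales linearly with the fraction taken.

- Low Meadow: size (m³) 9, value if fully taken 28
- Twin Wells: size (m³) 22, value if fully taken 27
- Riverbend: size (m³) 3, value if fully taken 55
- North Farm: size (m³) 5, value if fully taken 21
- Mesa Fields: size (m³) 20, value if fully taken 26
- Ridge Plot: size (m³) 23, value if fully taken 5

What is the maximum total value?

Sort by value density: Riverbend 55/3≈18.3, North Farm 21/5≈4.2, Low Meadow 28/9≈3.11, Mesa Fields 26/20≈1.3, Twin Wells 27/22≈1.23, Ridge Plot 5/23≈0.217.
All 3 m³ of Riverbend fit (value 55) — 56 remain.
Take all of North Farm (5 m³, value 21) — 51 m³ left.
Low Meadow: take in full, 9 m³ for value 28 — 42 left.
All 20 m³ of Mesa Fields fit (value 26) — 22 remain.
All 22 m³ of Twin Wells fit (value 27) — 0 remain.
Total value = 157.

157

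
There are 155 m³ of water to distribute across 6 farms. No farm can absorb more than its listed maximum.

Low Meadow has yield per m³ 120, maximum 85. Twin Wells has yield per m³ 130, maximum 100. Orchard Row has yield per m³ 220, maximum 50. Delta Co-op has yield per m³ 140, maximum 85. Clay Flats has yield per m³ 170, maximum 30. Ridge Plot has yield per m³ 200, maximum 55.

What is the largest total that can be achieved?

29900

Rank by yield per m³: Orchard Row 220 > Ridge Plot 200 > Clay Flats 170 > Delta Co-op 140 > Twin Wells 130 > Low Meadow 120.
Orchard Row: +50 to 50 (cap) — 105 left.
Give Ridge Plot 55 to hit its cap of 55 — 50 left.
Clay Flats: +30 to 30 (cap) — 20 left.
Only 20 left; Delta Co-op takes them to reach 20.
Total = 220×50 + 140×20 + 170×30 + 200×55 = 29900.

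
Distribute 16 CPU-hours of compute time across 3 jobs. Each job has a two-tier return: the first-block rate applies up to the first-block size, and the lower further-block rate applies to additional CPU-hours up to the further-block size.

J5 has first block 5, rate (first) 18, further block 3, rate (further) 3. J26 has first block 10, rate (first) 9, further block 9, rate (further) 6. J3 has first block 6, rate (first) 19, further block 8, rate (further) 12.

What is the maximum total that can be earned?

264

Treat each block as its own option and order by rate: J3/first 19 > J5/first 18 > J3/second 12 > J26/first 9 > J26/second 6 > J5/second 3.
Fill J3 first block (6 at 19) → 10 left.
Fill J5 first block (5 at 18) → 5 left.
5 remain; put them into J3 second at 12.
Total = 19×6 + 18×5 + 12×5 = 264.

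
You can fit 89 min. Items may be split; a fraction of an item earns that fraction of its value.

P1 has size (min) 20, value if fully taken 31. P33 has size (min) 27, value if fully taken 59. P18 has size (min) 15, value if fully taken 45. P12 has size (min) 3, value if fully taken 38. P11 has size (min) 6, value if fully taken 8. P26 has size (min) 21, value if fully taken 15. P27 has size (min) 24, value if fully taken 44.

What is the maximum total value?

Sort by value density: P12 38/3≈12.7, P18 45/15≈3, P33 59/27≈2.19, P27 44/24≈1.83, P1 31/20≈1.55, P11 8/6≈1.33, P26 15/21≈0.714.
P12: take in full, 3 min for value 38 — 86 left.
P18: take in full, 15 min for value 45 — 71 left.
Take all of P33 (27 min, value 59) — 44 min left.
All 24 min of P27 fit (value 44) — 20 remain.
Take all of P1 (20 min, value 31) — 0 min left.
Total value = 217.

217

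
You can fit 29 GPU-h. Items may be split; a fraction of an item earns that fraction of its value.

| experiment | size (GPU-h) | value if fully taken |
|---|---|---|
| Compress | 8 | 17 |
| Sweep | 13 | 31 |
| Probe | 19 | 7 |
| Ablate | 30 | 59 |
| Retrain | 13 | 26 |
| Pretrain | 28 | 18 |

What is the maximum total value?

Rank by value-to-size ratio: Sweep 31/13≈2.38, Compress 17/8≈2.12, Retrain 26/13≈2, Ablate 59/30≈1.97, Pretrain 18/28≈0.643, Probe 7/19≈0.368.
Sweep: take in full, 13 GPU-h for value 31 — 16 left.
Compress: take in full, 8 GPU-h for value 17 — 8 left.
Only 8 GPU-h remain; take 8/13 of Retrain for value 26×8/13 = 16.
Total value = 64.

64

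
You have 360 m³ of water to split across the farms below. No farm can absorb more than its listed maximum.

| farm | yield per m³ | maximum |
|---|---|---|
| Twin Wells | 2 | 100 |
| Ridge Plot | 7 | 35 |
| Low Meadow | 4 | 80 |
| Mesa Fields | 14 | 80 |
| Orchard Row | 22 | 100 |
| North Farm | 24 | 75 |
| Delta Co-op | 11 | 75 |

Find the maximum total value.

Highest yield per m³ first: North Farm 24 > Orchard Row 22 > Mesa Fields 14 > Delta Co-op 11 > Ridge Plot 7 > Low Meadow 4 > Twin Wells 2.
North Farm takes 75 to reach its cap of 75 — 285 left.
Orchard Row takes 100 to reach its cap of 100 — 185 left.
Mesa Fields: +80 to 80 (cap) — 105 left.
Delta Co-op: +75 to 75 (cap) — 30 left.
Only 30 left; Ridge Plot takes them to reach 30.
Total = 7×30 + 14×80 + 22×100 + 24×75 + 11×75 = 6155.

6155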